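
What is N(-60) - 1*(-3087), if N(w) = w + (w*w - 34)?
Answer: 6593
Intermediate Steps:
N(w) = -34 + w + w² (N(w) = w + (w² - 34) = w + (-34 + w²) = -34 + w + w²)
N(-60) - 1*(-3087) = (-34 - 60 + (-60)²) - 1*(-3087) = (-34 - 60 + 3600) + 3087 = 3506 + 3087 = 6593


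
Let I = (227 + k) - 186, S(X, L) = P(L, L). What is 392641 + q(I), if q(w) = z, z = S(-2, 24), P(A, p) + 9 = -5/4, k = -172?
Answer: 1570523/4 ≈ 3.9263e+5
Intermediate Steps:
P(A, p) = -41/4 (P(A, p) = -9 - 5/4 = -41/4)
S(X, L) = -41/4
z = -41/4 ≈ -10.250
I = -131 (I = (227 - 172) - 186 = 55 - 186 = -131)
q(w) = -41/4
392641 + q(I) = 392641 - 41/4 = 1570523/4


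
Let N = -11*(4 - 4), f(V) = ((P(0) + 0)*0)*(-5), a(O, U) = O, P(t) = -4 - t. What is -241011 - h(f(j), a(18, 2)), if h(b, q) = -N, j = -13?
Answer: -241011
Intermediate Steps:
f(V) = 0 (f(V) = (((-4 - 1*0) + 0)*0)*(-5) = (((-4 + 0) + 0)*0)*(-5) = ((-4 + 0)*0)*(-5) = -4*0*(-5) = 0*(-5) = 0)
N = 0 (N = -11*0 = 0)
h(b, q) = 0 (h(b, q) = -1*0 = 0)
-241011 - h(f(j), a(18, 2)) = -241011 - 1*0 = -241011 + 0 = -241011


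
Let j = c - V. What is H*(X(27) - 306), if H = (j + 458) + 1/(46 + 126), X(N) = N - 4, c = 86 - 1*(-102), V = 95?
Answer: -26820759/172 ≈ -1.5593e+5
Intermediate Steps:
c = 188 (c = 86 + 102 = 188)
X(N) = -4 + N
j = 93 (j = 188 - 1*95 = 188 - 95 = 93)
H = 94773/172 (H = (93 + 458) + 1/(46 + 126) = 551 + 1/172 = 94773/172 ≈ 551.01)
H*(X(27) - 306) = 94773*((-4 + 27) - 306)/172 = 94773*(23 - 306)/172 = (94773/172)*(-283) = -26820759/172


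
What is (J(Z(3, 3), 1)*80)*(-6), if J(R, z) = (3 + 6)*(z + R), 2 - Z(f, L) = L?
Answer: 0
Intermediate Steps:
Z(f, L) = 2 - L
J(R, z) = 9*R + 9*z (J(R, z) = 9*(R + z) = 9*R + 9*z)
(J(Z(3, 3), 1)*80)*(-6) = ((9*(2 - 1*3) + 9*1)*80)*(-6) = ((9*(2 - 3) + 9)*80)*(-6) = ((9*(-1) + 9)*80)*(-6) = ((-9 + 9)*80)*(-6) = (0*80)*(-6) = 0*(-6) = 0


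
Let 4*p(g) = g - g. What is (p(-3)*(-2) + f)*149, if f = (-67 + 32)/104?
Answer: -5215/104 ≈ -50.144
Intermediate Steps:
p(g) = 0 (p(g) = (g - g)/4 = (1/4)*0 = 0)
f = -35/104 (f = -35*1/104 = -35/104 ≈ -0.33654)
(p(-3)*(-2) + f)*149 = (0*(-2) - 35/104)*149 = (0 - 35/104)*149 = -35/104*149 = -5215/104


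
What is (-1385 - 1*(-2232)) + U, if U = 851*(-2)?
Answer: -855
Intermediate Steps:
U = -1702
(-1385 - 1*(-2232)) + U = (-1385 - 1*(-2232)) - 1702 = (-1385 + 2232) - 1702 = 847 - 1702 = -855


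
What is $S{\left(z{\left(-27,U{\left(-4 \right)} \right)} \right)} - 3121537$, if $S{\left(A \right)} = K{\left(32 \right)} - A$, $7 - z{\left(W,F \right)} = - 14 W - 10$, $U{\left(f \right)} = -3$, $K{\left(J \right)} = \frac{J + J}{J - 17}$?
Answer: $- \frac{46817576}{15} \approx -3.1212 \cdot 10^{6}$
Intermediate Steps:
$K{\left(J \right)} = \frac{2 J}{-17 + J}$
$z{\left(W,F \right)} = 17 + 14 W$ ($z{\left(W,F \right)} = 7 - \left(- 14 W - 10\right) = 7 - \left(-10 - 14 W\right) = 7 + \left(10 + 14 W\right) = 17 + 14 W$)
$S{\left(A \right)} = \frac{64}{15} - A$ ($S{\left(A \right)} = 2 \cdot 32 \frac{1}{-17 + 32} - A = 2 \cdot 32 \cdot \frac{1}{15} - A = \frac{64}{15} - A$)
$S{\left(z{\left(-27,U{\left(-4 \right)} \right)} \right)} - 3121537 = \left(\frac{64}{15} - \left(17 + 14 \left(-27\right)\right)\right) - 3121537 = \left(\frac{64}{15} - \left(17 - 378\right)\right) - 3121537 = \left(\frac{64}{15} - -361\right) - 3121537 = \left(\frac{64}{15} + 361\right) - 3121537 = \frac{5479}{15} - 3121537 = - \frac{46817576}{15}$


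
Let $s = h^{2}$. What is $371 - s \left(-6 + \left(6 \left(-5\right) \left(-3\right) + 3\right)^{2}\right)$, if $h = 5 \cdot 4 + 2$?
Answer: $-4182841$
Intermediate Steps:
$h = 22$ ($h = 20 + 2 = 22$)
$s = 484$ ($s = 22^{2} = 484$)
$371 - s \left(-6 + \left(6 \left(-5\right) \left(-3\right) + 3\right)^{2}\right) = 371 - 484 \left(-6 + \left(6 \left(-5\right) \left(-3\right) + 3\right)^{2}\right) = 371 - 484 \left(-6 + \left(\left(-30\right) \left(-3\right) + 3\right)^{2}\right) = 371 - 484 \left(-6 + \left(90 + 3\right)^{2}\right) = 371 - 484 \left(-6 + 93^{2}\right) = 371 - 484 \left(-6 + 8649\right) = 371 - 484 \cdot 8643 = 371 - 4183212 = -4182841$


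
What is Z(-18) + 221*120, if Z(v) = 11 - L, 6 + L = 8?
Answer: 26529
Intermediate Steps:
L = 2 (L = -6 + 8 = 2)
Z(v) = 9 (Z(v) = 11 - 1*2 = 11 - 2 = 9)
Z(-18) + 221*120 = 9 + 221*120 = 9 + 26520 = 26529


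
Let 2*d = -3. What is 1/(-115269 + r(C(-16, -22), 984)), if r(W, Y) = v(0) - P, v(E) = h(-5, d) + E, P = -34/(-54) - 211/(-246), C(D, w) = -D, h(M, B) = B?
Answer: -1107/127606090 ≈ -8.6751e-6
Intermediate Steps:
d = -3/2 (d = (½)*(-3) = -3/2 ≈ -1.5000)
P = 3293/2214 (P = -34*(-1/54) - 211*(-1/246) = 17/27 + 211/246 = 3293/2214 ≈ 1.4874)
v(E) = -3/2 + E
r(W, Y) = -3307/1107 (r(W, Y) = (-3/2 + 0) - 1*3293/2214 = -3/2 - 3293/2214 = -3307/1107)
1/(-115269 + r(C(-16, -22), 984)) = 1/(-115269 - 3307/1107) = 1/(-127606090/1107) = -1107/127606090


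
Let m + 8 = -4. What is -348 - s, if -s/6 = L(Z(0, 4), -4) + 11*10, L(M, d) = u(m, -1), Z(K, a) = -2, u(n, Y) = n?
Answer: 240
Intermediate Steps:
m = -12 (m = -8 - 4 = -12)
L(M, d) = -12
s = -588 (s = -6*(-12 + 11*10) = -6*(-12 + 110) = -6*98 = -588)
-348 - s = -348 - 1*(-588) = -348 + 588 = 240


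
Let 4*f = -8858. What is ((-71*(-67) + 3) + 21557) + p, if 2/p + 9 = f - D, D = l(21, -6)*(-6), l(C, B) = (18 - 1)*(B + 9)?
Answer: 100925691/3835 ≈ 26317.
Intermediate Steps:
f = -4429/2 (f = (¼)*(-8858) = -4429/2 ≈ -2214.5)
l(C, B) = 153 + 17*B (l(C, B) = 17*(9 + B) = 153 + 17*B)
D = -306 (D = (153 + 17*(-6))*(-6) = (153 - 102)*(-6) = 51*(-6) = -306)
p = -4/3835 (p = 2/(-9 + (-4429/2 - 1*(-306))) = 2/(-9 + (-4429/2 + 306)) = 2/(-9 - 3817/2) = 2/(-3835/2) = 2*(-2/3835) = -4/3835 ≈ -0.0010430)
((-71*(-67) + 3) + 21557) + p = ((-71*(-67) + 3) + 21557) - 4/3835 = ((4757 + 3) + 21557) - 4/3835 = (4760 + 21557) - 4/3835 = 26317 - 4/3835 = 100925691/3835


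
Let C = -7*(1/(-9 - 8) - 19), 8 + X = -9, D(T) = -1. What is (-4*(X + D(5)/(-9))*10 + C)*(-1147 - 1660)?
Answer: -347428004/153 ≈ -2.2708e+6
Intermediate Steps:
X = -17 (X = -8 - 9 = -17)
C = 2268/17 (C = -7*(1/(-17) - 19) = -7*(-1/17 - 19) = -7*(-324/17) = 2268/17 ≈ 133.41)
(-4*(X + D(5)/(-9))*10 + C)*(-1147 - 1660) = (-4*(-17 - 1/(-9))*10 + 2268/17)*(-1147 - 1660) = (-4*(-17 - 1*(-1/9))*10 + 2268/17)*(-2807) = (-4*(-17 + 1/9)*10 + 2268/17)*(-2807) = (-(-608)*10/9 + 2268/17)*(-2807) = (-4*(-1520/9) + 2268/17)*(-2807) = (6080/9 + 2268/17)*(-2807) = (123772/153)*(-2807) = -347428004/153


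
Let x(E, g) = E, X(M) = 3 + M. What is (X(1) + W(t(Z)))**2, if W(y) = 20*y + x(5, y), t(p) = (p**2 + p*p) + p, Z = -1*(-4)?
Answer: 531441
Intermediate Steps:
Z = 4
t(p) = p + 2*p**2 (t(p) = (p**2 + p**2) + p = 2*p**2 + p = p + 2*p**2)
W(y) = 5 + 20*y (W(y) = 20*y + 5 = 5 + 20*y)
(X(1) + W(t(Z)))**2 = ((3 + 1) + (5 + 20*(4*(1 + 2*4))))**2 = (4 + (5 + 20*(4*(1 + 8))))**2 = (4 + (5 + 20*(4*9)))**2 = (4 + (5 + 20*36))**2 = (4 + (5 + 720))**2 = (4 + 725)**2 = 729**2 = 531441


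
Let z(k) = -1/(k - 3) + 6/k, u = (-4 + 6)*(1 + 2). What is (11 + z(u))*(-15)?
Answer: -175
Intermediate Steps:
u = 6 (u = 2*3 = 6)
z(k) = -1/(-3 + k) + 6/k
(11 + z(u))*(-15) = (11 + (-18 + 5*6)/(6*(-3 + 6)))*(-15) = (11 + (⅙)*(-18 + 30)/3)*(-15) = (11 + (⅙)*(⅓)*12)*(-15) = (11 + ⅔)*(-15) = (35/3)*(-15) = -175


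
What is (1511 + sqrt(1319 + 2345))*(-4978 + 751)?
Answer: -6386997 - 16908*sqrt(229) ≈ -6.6429e+6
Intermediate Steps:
(1511 + sqrt(1319 + 2345))*(-4978 + 751) = (1511 + sqrt(3664))*(-4227) = (1511 + 4*sqrt(229))*(-4227) = -6386997 - 16908*sqrt(229)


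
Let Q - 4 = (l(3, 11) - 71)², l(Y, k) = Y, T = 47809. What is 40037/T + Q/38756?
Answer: 443233506/463221401 ≈ 0.95685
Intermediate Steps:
Q = 4628 (Q = 4 + (3 - 71)² = 4 + (-68)² = 4 + 4624 = 4628)
40037/T + Q/38756 = 40037/47809 + 4628/38756 = 40037*(1/47809) + 4628*(1/38756) = 40037/47809 + 1157/9689 = 443233506/463221401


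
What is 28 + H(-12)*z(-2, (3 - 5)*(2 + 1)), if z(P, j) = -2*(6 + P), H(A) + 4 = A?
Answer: 156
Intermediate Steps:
H(A) = -4 + A
z(P, j) = -12 - 2*P
28 + H(-12)*z(-2, (3 - 5)*(2 + 1)) = 28 + (-4 - 12)*(-12 - 2*(-2)) = 28 - 16*(-12 + 4) = 28 - 16*(-8) = 28 + 128 = 156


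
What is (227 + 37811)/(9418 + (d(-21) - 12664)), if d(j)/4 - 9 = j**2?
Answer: -19019/723 ≈ -26.306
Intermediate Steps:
d(j) = 36 + 4*j**2
(227 + 37811)/(9418 + (d(-21) - 12664)) = (227 + 37811)/(9418 + ((36 + 4*(-21)**2) - 12664)) = 38038/(9418 + ((36 + 4*441) - 12664)) = 38038/(9418 + ((36 + 1764) - 12664)) = 38038/(9418 + (1800 - 12664)) = 38038/(9418 - 10864) = 38038/(-1446) = 38038*(-1/1446) = -19019/723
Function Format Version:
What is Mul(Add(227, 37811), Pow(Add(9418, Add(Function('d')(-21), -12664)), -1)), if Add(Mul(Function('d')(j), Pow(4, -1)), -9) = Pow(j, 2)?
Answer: Rational(-19019, 723) ≈ -26.306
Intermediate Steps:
Function('d')(j) = Add(36, Mul(4, Pow(j, 2)))
Mul(Add(227, 37811), Pow(Add(9418, Add(Function('d')(-21), -12664)), -1)) = Mul(Add(227, 37811), Pow(Add(9418, Add(Add(36, Mul(4, Pow(-21, 2))), -12664)), -1)) = Mul(38038, Pow(Add(9418, Add(Add(36, Mul(4, 441)), -12664)), -1)) = Mul(38038, Pow(Add(9418, Add(Add(36, 1764), -12664)), -1)) = Mul(38038, Pow(Add(9418, Add(1800, -12664)), -1)) = Mul(38038, Pow(Add(9418, -10864), -1)) = Mul(38038, Pow(-1446, -1)) = Mul(38038, Rational(-1, 1446)) = Rational(-19019, 723)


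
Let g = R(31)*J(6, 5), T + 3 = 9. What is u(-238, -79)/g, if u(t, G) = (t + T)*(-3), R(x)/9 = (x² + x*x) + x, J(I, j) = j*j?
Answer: 232/146475 ≈ 0.0015839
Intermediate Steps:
J(I, j) = j²
R(x) = 9*x + 18*x² (R(x) = 9*((x² + x*x) + x) = 9*((x² + x²) + x) = 9*(2*x² + x) = 9*(x + 2*x²) = 9*x + 18*x²)
T = 6 (T = -3 + 9 = 6)
u(t, G) = -18 - 3*t (u(t, G) = (t + 6)*(-3) = (6 + t)*(-3) = -18 - 3*t)
g = 439425 (g = (9*31*(1 + 2*31))*5² = (9*31*(1 + 62))*25 = (9*31*63)*25 = 17577*25 = 439425)
u(-238, -79)/g = (-18 - 3*(-238))/439425 = (-18 + 714)*(1/439425) = 696*(1/439425) = 232/146475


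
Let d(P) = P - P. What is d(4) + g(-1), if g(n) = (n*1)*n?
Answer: 1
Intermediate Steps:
d(P) = 0
g(n) = n² (g(n) = n*n = n²)
d(4) + g(-1) = 0 + (-1)² = 0 + 1 = 1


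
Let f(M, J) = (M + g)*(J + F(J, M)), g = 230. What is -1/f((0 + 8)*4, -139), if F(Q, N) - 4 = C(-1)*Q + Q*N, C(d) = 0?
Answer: 1/1200746 ≈ 8.3282e-7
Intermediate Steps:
F(Q, N) = 4 + N*Q (F(Q, N) = 4 + (0*Q + Q*N) = 4 + (0 + N*Q) = 4 + N*Q)
f(M, J) = (230 + M)*(4 + J + J*M) (f(M, J) = (M + 230)*(J + (4 + M*J)) = (230 + M)*(J + (4 + J*M)) = (230 + M)*(4 + J + J*M))
-1/f((0 + 8)*4, -139) = -1/(920 + 230*(-139) + ((0 + 8)*4)*(4 - 139*(0 + 8)*4) + 231*(-139)*((0 + 8)*4)) = -1/(920 - 31970 + (8*4)*(4 - 1112*4) + 231*(-139)*(8*4)) = -1/(920 - 31970 + 32*(4 - 139*32) + 231*(-139)*32) = -1/(920 - 31970 + 32*(4 - 4448) - 1027488) = -1/(920 - 31970 + 32*(-4444) - 1027488) = -1/(920 - 31970 - 142208 - 1027488) = -1/(-1200746) = -1*(-1/1200746) = 1/1200746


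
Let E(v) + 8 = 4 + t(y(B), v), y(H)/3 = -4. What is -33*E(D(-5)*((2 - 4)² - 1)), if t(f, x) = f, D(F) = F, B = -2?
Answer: 528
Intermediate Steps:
y(H) = -12 (y(H) = 3*(-4) = -12)
E(v) = -16 (E(v) = -8 + (4 - 12) = -8 - 8 = -16)
-33*E(D(-5)*((2 - 4)² - 1)) = -33*(-16) = 528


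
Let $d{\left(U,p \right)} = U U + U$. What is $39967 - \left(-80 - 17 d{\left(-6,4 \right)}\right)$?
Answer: $40557$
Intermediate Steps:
$d{\left(U,p \right)} = U + U^{2}$ ($d{\left(U,p \right)} = U^{2} + U = U + U^{2}$)
$39967 - \left(-80 - 17 d{\left(-6,4 \right)}\right) = 39967 - \left(-80 - 17 \left(- 6 \left(1 - 6\right)\right)\right) = 39967 - \left(-80 - 17 \left(\left(-6\right) \left(-5\right)\right)\right) = 39967 - \left(-80 - 510\right) = 39967 - -590 = 39967 + 590 = 40557$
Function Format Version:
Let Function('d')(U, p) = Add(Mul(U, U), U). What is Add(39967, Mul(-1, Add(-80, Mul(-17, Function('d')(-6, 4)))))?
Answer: 40557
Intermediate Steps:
Function('d')(U, p) = Add(U, Pow(U, 2)) (Function('d')(U, p) = Add(Pow(U, 2), U) = Add(U, Pow(U, 2)))
Add(39967, Mul(-1, Add(-80, Mul(-17, Function('d')(-6, 4))))) = Add(39967, Mul(-1, Add(-80, Mul(-17, Mul(-6, Add(1, -6)))))) = Add(39967, Mul(-1, Add(-80, Mul(-17, Mul(-6, -5))))) = Add(39967, Mul(-1, Add(-80, Mul(-17, 30)))) = Add(39967, Mul(-1, Add(-80, -510))) = Add(39967, Mul(-1, -590)) = Add(39967, 590) = 40557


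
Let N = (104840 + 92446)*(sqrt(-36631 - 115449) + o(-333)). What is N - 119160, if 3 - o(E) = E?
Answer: 66168936 + 789144*I*sqrt(9505) ≈ 6.6169e+7 + 7.6936e+7*I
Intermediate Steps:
o(E) = 3 - E
N = 66288096 + 789144*I*sqrt(9505) (N = (104840 + 92446)*(sqrt(-36631 - 115449) + (3 - 1*(-333))) = 197286*(sqrt(-152080) + (3 + 333)) = 197286*(4*I*sqrt(9505) + 336) = 197286*(336 + 4*I*sqrt(9505)) = 66288096 + 789144*I*sqrt(9505) ≈ 6.6288e+7 + 7.6936e+7*I)
N - 119160 = (66288096 + 789144*I*sqrt(9505)) - 119160 = 66168936 + 789144*I*sqrt(9505)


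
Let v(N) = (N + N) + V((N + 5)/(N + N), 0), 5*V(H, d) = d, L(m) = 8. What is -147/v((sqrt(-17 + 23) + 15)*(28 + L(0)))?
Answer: -245/1752 + 49*sqrt(6)/5256 ≈ -0.11700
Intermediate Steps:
V(H, d) = d/5
v(N) = 2*N (v(N) = (N + N) + (1/5)*0 = 2*N + 0 = 2*N)
-147/v((sqrt(-17 + 23) + 15)*(28 + L(0))) = -147*1/(2*(28 + 8)*(sqrt(-17 + 23) + 15)) = -147*1/(72*(sqrt(6) + 15)) = -147*1/(72*(15 + sqrt(6))) = -147*1/(2*(540 + 36*sqrt(6))) = -147/(1080 + 72*sqrt(6))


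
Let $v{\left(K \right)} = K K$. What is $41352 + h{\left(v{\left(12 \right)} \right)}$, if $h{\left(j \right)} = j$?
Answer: $41496$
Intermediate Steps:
$v{\left(K \right)} = K^{2}$
$41352 + h{\left(v{\left(12 \right)} \right)} = 41352 + 12^{2} = 41352 + 144 = 41496$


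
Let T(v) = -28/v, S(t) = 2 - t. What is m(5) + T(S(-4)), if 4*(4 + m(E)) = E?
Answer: -89/12 ≈ -7.4167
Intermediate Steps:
m(E) = -4 + E/4
m(5) + T(S(-4)) = (-4 + (1/4)*5) - 28/(2 - 1*(-4)) = (-4 + 5/4) - 28/(2 + 4) = -11/4 - 28/6 = -11/4 - 28*1/6 = -11/4 - 14/3 = -89/12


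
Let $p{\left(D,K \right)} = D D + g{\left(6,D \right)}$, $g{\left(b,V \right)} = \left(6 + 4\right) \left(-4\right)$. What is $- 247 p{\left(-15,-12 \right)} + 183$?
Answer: $-45512$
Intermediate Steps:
$g{\left(b,V \right)} = -40$ ($g{\left(b,V \right)} = 10 \left(-4\right) = -40$)
$p{\left(D,K \right)} = -40 + D^{2}$ ($p{\left(D,K \right)} = D D - 40 = D^{2} - 40 = -40 + D^{2}$)
$- 247 p{\left(-15,-12 \right)} + 183 = - 247 \left(-40 + \left(-15\right)^{2}\right) + 183 = - 247 \left(-40 + 225\right) + 183 = \left(-247\right) 185 + 183 = -45695 + 183 = -45512$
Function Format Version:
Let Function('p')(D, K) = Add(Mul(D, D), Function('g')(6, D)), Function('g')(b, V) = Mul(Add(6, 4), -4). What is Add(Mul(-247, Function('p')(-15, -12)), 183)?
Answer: -45512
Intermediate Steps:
Function('g')(b, V) = -40 (Function('g')(b, V) = Mul(10, -4) = -40)
Function('p')(D, K) = Add(-40, Pow(D, 2)) (Function('p')(D, K) = Add(Mul(D, D), -40) = Add(Pow(D, 2), -40) = Add(-40, Pow(D, 2)))
Add(Mul(-247, Function('p')(-15, -12)), 183) = Add(Mul(-247, Add(-40, Pow(-15, 2))), 183) = Add(Mul(-247, Add(-40, 225)), 183) = Add(Mul(-247, 185), 183) = Add(-45695, 183) = -45512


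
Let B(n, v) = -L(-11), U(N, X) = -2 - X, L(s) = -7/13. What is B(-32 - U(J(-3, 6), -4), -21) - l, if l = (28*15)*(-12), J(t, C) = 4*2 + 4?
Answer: 65527/13 ≈ 5040.5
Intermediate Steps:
L(s) = -7/13 (L(s) = -7*1/13 = -7/13)
J(t, C) = 12 (J(t, C) = 8 + 4 = 12)
l = -5040 (l = 420*(-12) = -5040)
B(n, v) = 7/13 (B(n, v) = -1*(-7/13) = 7/13)
B(-32 - U(J(-3, 6), -4), -21) - l = 7/13 - 1*(-5040) = 7/13 + 5040 = 65527/13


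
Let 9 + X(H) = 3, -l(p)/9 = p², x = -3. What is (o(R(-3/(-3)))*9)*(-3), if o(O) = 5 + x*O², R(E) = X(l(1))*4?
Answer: 46521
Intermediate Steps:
l(p) = -9*p²
X(H) = -6 (X(H) = -9 + 3 = -6)
R(E) = -24 (R(E) = -6*4 = -24)
o(O) = 5 - 3*O²
(o(R(-3/(-3)))*9)*(-3) = ((5 - 3*(-24)²)*9)*(-3) = ((5 - 3*576)*9)*(-3) = ((5 - 1728)*9)*(-3) = -1723*9*(-3) = -15507*(-3) = 46521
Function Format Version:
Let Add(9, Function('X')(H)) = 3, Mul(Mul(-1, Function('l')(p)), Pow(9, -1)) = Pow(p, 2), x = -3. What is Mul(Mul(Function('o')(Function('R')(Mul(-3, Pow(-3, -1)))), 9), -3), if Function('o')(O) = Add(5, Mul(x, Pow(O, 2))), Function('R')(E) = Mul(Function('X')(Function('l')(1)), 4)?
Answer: 46521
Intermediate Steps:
Function('l')(p) = Mul(-9, Pow(p, 2))
Function('X')(H) = -6 (Function('X')(H) = Add(-9, 3) = -6)
Function('R')(E) = -24 (Function('R')(E) = Mul(-6, 4) = -24)
Function('o')(O) = Add(5, Mul(-3, Pow(O, 2)))
Mul(Mul(Function('o')(Function('R')(Mul(-3, Pow(-3, -1)))), 9), -3) = Mul(Mul(Add(5, Mul(-3, Pow(-24, 2))), 9), -3) = Mul(Mul(Add(5, Mul(-3, 576)), 9), -3) = Mul(Mul(Add(5, -1728), 9), -3) = Mul(Mul(-1723, 9), -3) = Mul(-15507, -3) = 46521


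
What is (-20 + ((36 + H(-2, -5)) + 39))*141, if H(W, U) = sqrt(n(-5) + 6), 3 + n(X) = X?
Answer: 7755 + 141*I*sqrt(2) ≈ 7755.0 + 199.4*I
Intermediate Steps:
n(X) = -3 + X
H(W, U) = I*sqrt(2) (H(W, U) = sqrt((-3 - 5) + 6) = sqrt(-8 + 6) = sqrt(-2) = I*sqrt(2))
(-20 + ((36 + H(-2, -5)) + 39))*141 = (-20 + ((36 + I*sqrt(2)) + 39))*141 = (-20 + (75 + I*sqrt(2)))*141 = (55 + I*sqrt(2))*141 = 7755 + 141*I*sqrt(2)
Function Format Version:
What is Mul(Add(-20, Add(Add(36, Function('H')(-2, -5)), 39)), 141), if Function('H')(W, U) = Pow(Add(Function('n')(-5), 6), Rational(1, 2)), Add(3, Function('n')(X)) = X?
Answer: Add(7755, Mul(141, I, Pow(2, Rational(1, 2)))) ≈ Add(7755.0, Mul(199.40, I))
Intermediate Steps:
Function('n')(X) = Add(-3, X)
Function('H')(W, U) = Mul(I, Pow(2, Rational(1, 2))) (Function('H')(W, U) = Pow(Add(Add(-3, -5), 6), Rational(1, 2)) = Pow(Add(-8, 6), Rational(1, 2)) = Pow(-2, Rational(1, 2)) = Mul(I, Pow(2, Rational(1, 2))))
Mul(Add(-20, Add(Add(36, Function('H')(-2, -5)), 39)), 141) = Mul(Add(-20, Add(Add(36, Mul(I, Pow(2, Rational(1, 2)))), 39)), 141) = Mul(Add(-20, Add(75, Mul(I, Pow(2, Rational(1, 2))))), 141) = Mul(Add(55, Mul(I, Pow(2, Rational(1, 2)))), 141) = Add(7755, Mul(141, I, Pow(2, Rational(1, 2))))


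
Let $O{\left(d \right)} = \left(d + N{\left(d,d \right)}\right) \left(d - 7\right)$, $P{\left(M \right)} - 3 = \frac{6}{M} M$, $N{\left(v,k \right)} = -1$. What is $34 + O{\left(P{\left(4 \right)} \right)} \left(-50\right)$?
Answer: $-766$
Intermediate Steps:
$P{\left(M \right)} = 9$ ($P{\left(M \right)} = 3 + \frac{6}{M} M = 3 + 6 = 9$)
$O{\left(d \right)} = \left(-1 + d\right) \left(-7 + d\right)$ ($O{\left(d \right)} = \left(d - 1\right) \left(d - 7\right) = \left(-1 + d\right) \left(-7 + d\right)$)
$34 + O{\left(P{\left(4 \right)} \right)} \left(-50\right) = 34 + \left(7 + 9^{2} - 72\right) \left(-50\right) = 34 + \left(7 + 81 - 72\right) \left(-50\right) = 34 + 16 \left(-50\right) = 34 - 800 = -766$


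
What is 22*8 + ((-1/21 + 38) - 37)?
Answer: 3716/21 ≈ 176.95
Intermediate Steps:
22*8 + ((-1/21 + 38) - 37) = 176 + ((-1*1/21 + 38) - 37) = 176 + ((-1/21 + 38) - 37) = 176 + (797/21 - 37) = 176 + 20/21 = 3716/21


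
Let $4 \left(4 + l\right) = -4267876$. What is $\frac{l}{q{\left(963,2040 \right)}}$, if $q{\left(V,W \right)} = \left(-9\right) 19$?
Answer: $\frac{1066973}{171} \approx 6239.6$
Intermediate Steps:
$q{\left(V,W \right)} = -171$
$l = -1066973$ ($l = -4 + \frac{1}{4} \left(-4267876\right) = -4 - 1066969 = -1066973$)
$\frac{l}{q{\left(963,2040 \right)}} = - \frac{1066973}{-171} = \left(-1066973\right) \left(- \frac{1}{171}\right) = \frac{1066973}{171}$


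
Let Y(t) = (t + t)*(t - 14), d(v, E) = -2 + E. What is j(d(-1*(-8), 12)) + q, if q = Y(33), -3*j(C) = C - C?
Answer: 1254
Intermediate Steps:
j(C) = 0 (j(C) = -(C - C)/3 = -⅓*0 = 0)
Y(t) = 2*t*(-14 + t) (Y(t) = (2*t)*(-14 + t) = 2*t*(-14 + t))
q = 1254 (q = 2*33*(-14 + 33) = 2*33*19 = 1254)
j(d(-1*(-8), 12)) + q = 0 + 1254 = 1254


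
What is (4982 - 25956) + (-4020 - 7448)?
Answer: -32442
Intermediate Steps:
(4982 - 25956) + (-4020 - 7448) = -20974 - 11468 = -32442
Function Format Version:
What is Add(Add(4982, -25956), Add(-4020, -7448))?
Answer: -32442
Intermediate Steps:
Add(Add(4982, -25956), Add(-4020, -7448)) = Add(-20974, -11468) = -32442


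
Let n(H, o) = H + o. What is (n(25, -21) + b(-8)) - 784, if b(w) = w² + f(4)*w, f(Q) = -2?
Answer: -700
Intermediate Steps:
b(w) = w² - 2*w
(n(25, -21) + b(-8)) - 784 = ((25 - 21) - 8*(-2 - 8)) - 784 = (4 - 8*(-10)) - 784 = (4 + 80) - 784 = 84 - 784 = -700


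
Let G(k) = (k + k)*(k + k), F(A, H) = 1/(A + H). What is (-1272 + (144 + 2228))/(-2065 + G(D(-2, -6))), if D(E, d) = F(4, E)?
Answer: -275/516 ≈ -0.53295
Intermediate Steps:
D(E, d) = 1/(4 + E)
G(k) = 4*k² (G(k) = (2*k)*(2*k) = 4*k²)
(-1272 + (144 + 2228))/(-2065 + G(D(-2, -6))) = (-1272 + (144 + 2228))/(-2065 + 4*(1/(4 - 2))²) = (-1272 + 2372)/(-2065 + 4*(1/2)²) = 1100/(-2065 + 4*(½)²) = 1100/(-2065 + 4*(¼)) = 1100/(-2065 + 1) = 1100/(-2064) = 1100*(-1/2064) = -275/516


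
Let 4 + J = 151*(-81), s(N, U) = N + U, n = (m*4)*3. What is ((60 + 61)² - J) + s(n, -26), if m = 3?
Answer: 26886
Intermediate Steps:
n = 36 (n = (3*4)*3 = 12*3 = 36)
J = -12235 (J = -4 + 151*(-81) = -4 - 12231 = -12235)
((60 + 61)² - J) + s(n, -26) = ((60 + 61)² - 1*(-12235)) + (36 - 26) = (121² + 12235) + 10 = (14641 + 12235) + 10 = 26876 + 10 = 26886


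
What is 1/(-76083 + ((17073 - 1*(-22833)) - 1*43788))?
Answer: -1/79965 ≈ -1.2505e-5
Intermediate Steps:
1/(-76083 + ((17073 - 1*(-22833)) - 1*43788)) = 1/(-76083 + ((17073 + 22833) - 43788)) = 1/(-76083 + (39906 - 43788)) = 1/(-76083 - 3882) = 1/(-79965) = -1/79965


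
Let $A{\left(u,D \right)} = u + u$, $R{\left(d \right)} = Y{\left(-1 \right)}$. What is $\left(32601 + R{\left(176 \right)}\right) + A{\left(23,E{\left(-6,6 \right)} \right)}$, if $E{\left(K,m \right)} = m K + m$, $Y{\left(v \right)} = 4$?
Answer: $32651$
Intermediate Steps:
$E{\left(K,m \right)} = m + K m$ ($E{\left(K,m \right)} = K m + m = m + K m$)
$R{\left(d \right)} = 4$
$A{\left(u,D \right)} = 2 u$
$\left(32601 + R{\left(176 \right)}\right) + A{\left(23,E{\left(-6,6 \right)} \right)} = \left(32601 + 4\right) + 2 \cdot 23 = 32605 + 46 = 32651$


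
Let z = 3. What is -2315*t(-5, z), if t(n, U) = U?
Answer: -6945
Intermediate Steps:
-2315*t(-5, z) = -2315*3 = -6945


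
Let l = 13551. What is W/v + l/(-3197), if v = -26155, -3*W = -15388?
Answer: -1112474651/250852605 ≈ -4.4348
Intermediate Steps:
W = 15388/3 (W = -⅓*(-15388) = 15388/3 ≈ 5129.3)
W/v + l/(-3197) = (15388/3)/(-26155) + 13551/(-3197) = (15388/3)*(-1/26155) + 13551*(-1/3197) = -15388/78465 - 13551/3197 = -1112474651/250852605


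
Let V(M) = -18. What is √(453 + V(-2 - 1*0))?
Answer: √435 ≈ 20.857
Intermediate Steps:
√(453 + V(-2 - 1*0)) = √(453 - 18) = √435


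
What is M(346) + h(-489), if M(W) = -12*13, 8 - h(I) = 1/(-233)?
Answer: -34483/233 ≈ -148.00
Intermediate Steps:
h(I) = 1865/233 (h(I) = 8 - 1/(-233) = 8 - 1*(-1/233) = 8 + 1/233 = 1865/233)
M(W) = -156
M(346) + h(-489) = -156 + 1865/233 = -34483/233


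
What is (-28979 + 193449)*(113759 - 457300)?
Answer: -56502188270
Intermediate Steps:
(-28979 + 193449)*(113759 - 457300) = 164470*(-343541) = -56502188270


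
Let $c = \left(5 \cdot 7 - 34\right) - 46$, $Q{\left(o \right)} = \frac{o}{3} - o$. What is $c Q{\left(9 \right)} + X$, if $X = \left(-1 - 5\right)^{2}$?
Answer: $306$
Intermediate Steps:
$X = 36$ ($X = \left(-6\right)^{2} = 36$)
$Q{\left(o \right)} = - \frac{2 o}{3}$ ($Q{\left(o \right)} = o \frac{1}{3} - o = \frac{o}{3} - o = - \frac{2 o}{3}$)
$c = -45$ ($c = \left(35 - 34\right) - 46 = 1 - 46 = -45$)
$c Q{\left(9 \right)} + X = - 45 \left(\left(- \frac{2}{3}\right) 9\right) + 36 = \left(-45\right) \left(-6\right) + 36 = 270 + 36 = 306$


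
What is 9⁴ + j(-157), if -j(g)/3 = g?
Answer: 7032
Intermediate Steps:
j(g) = -3*g
9⁴ + j(-157) = 9⁴ - 3*(-157) = 6561 + 471 = 7032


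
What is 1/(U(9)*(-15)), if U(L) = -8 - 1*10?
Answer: 1/270 ≈ 0.0037037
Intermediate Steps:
U(L) = -18 (U(L) = -8 - 10 = -18)
1/(U(9)*(-15)) = 1/(-18*(-15)) = 1/270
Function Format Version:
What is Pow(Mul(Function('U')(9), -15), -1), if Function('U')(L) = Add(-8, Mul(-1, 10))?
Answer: Rational(1, 270) ≈ 0.0037037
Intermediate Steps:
Function('U')(L) = -18 (Function('U')(L) = Add(-8, -10) = -18)
Pow(Mul(Function('U')(9), -15), -1) = Pow(Mul(-18, -15), -1) = Pow(270, -1) = Rational(1, 270)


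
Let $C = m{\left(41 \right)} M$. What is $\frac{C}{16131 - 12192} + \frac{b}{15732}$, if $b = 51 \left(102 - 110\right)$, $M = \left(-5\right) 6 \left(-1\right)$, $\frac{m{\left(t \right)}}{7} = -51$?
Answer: $- \frac{4724912}{1721343} \approx -2.7449$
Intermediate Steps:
$m{\left(t \right)} = -357$ ($m{\left(t \right)} = 7 \left(-51\right) = -357$)
$M = 30$ ($M = \left(-30\right) \left(-1\right) = 30$)
$C = -10710$ ($C = \left(-357\right) 30 = -10710$)
$b = -408$ ($b = 51 \left(-8\right) = -408$)
$\frac{C}{16131 - 12192} + \frac{b}{15732} = - \frac{10710}{16131 - 12192} - \frac{408}{15732} = - \frac{10710}{16131 - 12192} - \frac{34}{1311} = - \frac{10710}{3939} - \frac{34}{1311} = \left(-10710\right) \frac{1}{3939} - \frac{34}{1311} = - \frac{3570}{1313} - \frac{34}{1311} = - \frac{4724912}{1721343}$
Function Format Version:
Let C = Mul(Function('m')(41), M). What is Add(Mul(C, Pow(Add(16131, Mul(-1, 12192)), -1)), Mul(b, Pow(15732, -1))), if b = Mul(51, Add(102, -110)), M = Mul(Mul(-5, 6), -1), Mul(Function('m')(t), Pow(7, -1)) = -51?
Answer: Rational(-4724912, 1721343) ≈ -2.7449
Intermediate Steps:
Function('m')(t) = -357 (Function('m')(t) = Mul(7, -51) = -357)
M = 30 (M = Mul(-30, -1) = 30)
C = -10710 (C = Mul(-357, 30) = -10710)
b = -408 (b = Mul(51, -8) = -408)
Add(Mul(C, Pow(Add(16131, Mul(-1, 12192)), -1)), Mul(b, Pow(15732, -1))) = Add(Mul(-10710, Pow(Add(16131, Mul(-1, 12192)), -1)), Mul(-408, Pow(15732, -1))) = Add(Mul(-10710, Pow(Add(16131, -12192), -1)), Mul(-408, Rational(1, 15732))) = Add(Mul(-10710, Pow(3939, -1)), Rational(-34, 1311)) = Add(Mul(-10710, Rational(1, 3939)), Rational(-34, 1311)) = Add(Rational(-3570, 1313), Rational(-34, 1311)) = Rational(-4724912, 1721343)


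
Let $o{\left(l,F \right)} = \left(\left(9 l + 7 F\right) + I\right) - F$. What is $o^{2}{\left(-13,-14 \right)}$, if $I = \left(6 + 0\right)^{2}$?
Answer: $27225$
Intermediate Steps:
$I = 36$ ($I = 6^{2} = 36$)
$o{\left(l,F \right)} = 36 + 6 F + 9 l$ ($o{\left(l,F \right)} = \left(\left(9 l + 7 F\right) + 36\right) - F = \left(\left(7 F + 9 l\right) + 36\right) - F = \left(36 + 7 F + 9 l\right) - F = 36 + 6 F + 9 l$)
$o^{2}{\left(-13,-14 \right)} = \left(36 + 6 \left(-14\right) + 9 \left(-13\right)\right)^{2} = \left(36 - 84 - 117\right)^{2} = \left(-165\right)^{2} = 27225$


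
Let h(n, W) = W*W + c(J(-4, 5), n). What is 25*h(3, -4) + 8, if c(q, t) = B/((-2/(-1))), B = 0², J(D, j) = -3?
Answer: 408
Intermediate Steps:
B = 0
c(q, t) = 0 (c(q, t) = 0/((-2/(-1))) = 0/((-2*(-1))) = 0/2 = 0*(½) = 0)
h(n, W) = W² (h(n, W) = W*W + 0 = W² + 0 = W²)
25*h(3, -4) + 8 = 25*(-4)² + 8 = 25*16 + 8 = 400 + 8 = 408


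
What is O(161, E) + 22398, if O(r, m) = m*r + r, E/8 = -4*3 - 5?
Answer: 663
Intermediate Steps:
E = -136 (E = 8*(-4*3 - 5) = 8*(-12 - 5) = 8*(-17) = -136)
O(r, m) = r + m*r
O(161, E) + 22398 = 161*(1 - 136) + 22398 = 161*(-135) + 22398 = -21735 + 22398 = 663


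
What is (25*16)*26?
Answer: 10400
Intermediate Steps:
(25*16)*26 = 400*26 = 10400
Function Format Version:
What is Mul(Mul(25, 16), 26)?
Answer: 10400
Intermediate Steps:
Mul(Mul(25, 16), 26) = Mul(400, 26) = 10400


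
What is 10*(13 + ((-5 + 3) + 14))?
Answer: 250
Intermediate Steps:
10*(13 + ((-5 + 3) + 14)) = 10*(13 + (-2 + 14)) = 10*(13 + 12) = 10*25 = 250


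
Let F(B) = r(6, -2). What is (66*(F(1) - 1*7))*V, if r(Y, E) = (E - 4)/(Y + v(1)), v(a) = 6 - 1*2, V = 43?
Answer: -107844/5 ≈ -21569.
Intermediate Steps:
v(a) = 4 (v(a) = 6 - 2 = 4)
r(Y, E) = (-4 + E)/(4 + Y) (r(Y, E) = (E - 4)/(Y + 4) = (-4 + E)/(4 + Y))
F(B) = -⅗ (F(B) = (-4 - 2)/(4 + 6) = -6/10 = (⅒)*(-6) = -⅗)
(66*(F(1) - 1*7))*V = (66*(-⅗ - 1*7))*43 = (66*(-⅗ - 7))*43 = (66*(-38/5))*43 = -2508/5*43 = -107844/5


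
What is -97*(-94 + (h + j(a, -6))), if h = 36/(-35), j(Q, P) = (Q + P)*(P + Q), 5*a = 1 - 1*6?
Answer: 156267/35 ≈ 4464.8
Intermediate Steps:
a = -1 (a = (1 - 1*6)/5 = (1 - 6)/5 = (⅕)*(-5) = -1)
j(Q, P) = (P + Q)² (j(Q, P) = (P + Q)*(P + Q) = (P + Q)²)
h = -36/35 (h = 36*(-1/35) = -36/35 ≈ -1.0286)
-97*(-94 + (h + j(a, -6))) = -97*(-94 + (-36/35 + (-6 - 1)²)) = -97*(-94 + (-36/35 + (-7)²)) = -97*(-94 + (-36/35 + 49)) = -97*(-94 + 1679/35) = -97*(-1611/35) = 156267/35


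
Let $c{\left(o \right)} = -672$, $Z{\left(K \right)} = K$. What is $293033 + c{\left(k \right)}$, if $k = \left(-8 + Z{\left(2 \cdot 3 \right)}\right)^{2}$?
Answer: $292361$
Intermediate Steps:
$k = 4$ ($k = \left(-8 + 2 \cdot 3\right)^{2} = \left(-8 + 6\right)^{2} = \left(-2\right)^{2} = 4$)
$293033 + c{\left(k \right)} = 293033 - 672 = 292361$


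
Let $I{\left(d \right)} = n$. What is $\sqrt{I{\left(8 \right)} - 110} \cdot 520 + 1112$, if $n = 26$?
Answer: $1112 + 1040 i \sqrt{21} \approx 1112.0 + 4765.9 i$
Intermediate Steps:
$I{\left(d \right)} = 26$
$\sqrt{I{\left(8 \right)} - 110} \cdot 520 + 1112 = \sqrt{26 - 110} \cdot 520 + 1112 = \sqrt{-84} \cdot 520 + 1112 = 2 i \sqrt{21} \cdot 520 + 1112 = 1040 i \sqrt{21} + 1112 = 1112 + 1040 i \sqrt{21}$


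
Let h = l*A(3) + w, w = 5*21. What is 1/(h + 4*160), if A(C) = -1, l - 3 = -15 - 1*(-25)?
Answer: 1/732 ≈ 0.0013661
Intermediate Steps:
l = 13 (l = 3 + (-15 - 1*(-25)) = 3 + (-15 + 25) = 3 + 10 = 13)
w = 105
h = 92 (h = 13*(-1) + 105 = -13 + 105 = 92)
1/(h + 4*160) = 1/(92 + 4*160) = 1/(92 + 640) = 1/732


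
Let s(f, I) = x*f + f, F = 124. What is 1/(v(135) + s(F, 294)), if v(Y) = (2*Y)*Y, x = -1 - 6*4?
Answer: 1/33474 ≈ 2.9874e-5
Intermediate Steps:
x = -25 (x = -1 - 24 = -25)
v(Y) = 2*Y²
s(f, I) = -24*f (s(f, I) = -25*f + f = -24*f)
1/(v(135) + s(F, 294)) = 1/(2*135² - 24*124) = 1/(2*18225 - 2976) = 1/(36450 - 2976) = 1/33474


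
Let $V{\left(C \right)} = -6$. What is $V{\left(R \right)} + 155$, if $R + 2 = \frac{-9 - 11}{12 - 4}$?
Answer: $149$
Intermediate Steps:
$R = - \frac{9}{2}$ ($R = -2 + \frac{-9 - 11}{12 - 4} = -2 - \frac{20}{8} = -2 - \frac{5}{2} = - \frac{9}{2} \approx -4.5$)
$V{\left(R \right)} + 155 = -6 + 155 = 149$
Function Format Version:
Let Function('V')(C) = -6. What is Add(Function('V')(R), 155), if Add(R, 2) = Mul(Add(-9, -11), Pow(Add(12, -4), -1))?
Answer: 149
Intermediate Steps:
R = Rational(-9, 2) (R = Add(-2, Mul(Add(-9, -11), Pow(Add(12, -4), -1))) = Add(-2, Mul(-20, Pow(8, -1))) = Add(-2, Mul(-20, Rational(1, 8))) = Add(-2, Rational(-5, 2)) = Rational(-9, 2) ≈ -4.5000)
Add(Function('V')(R), 155) = Add(-6, 155) = 149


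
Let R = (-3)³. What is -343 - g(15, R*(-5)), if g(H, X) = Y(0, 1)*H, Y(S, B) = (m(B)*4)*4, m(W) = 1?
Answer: -583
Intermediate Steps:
R = -27
Y(S, B) = 16 (Y(S, B) = (1*4)*4 = 4*4 = 16)
g(H, X) = 16*H
-343 - g(15, R*(-5)) = -343 - 16*15 = -343 - 1*240 = -343 - 240 = -583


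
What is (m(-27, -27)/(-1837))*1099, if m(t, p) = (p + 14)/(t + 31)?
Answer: 14287/7348 ≈ 1.9443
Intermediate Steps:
m(t, p) = (14 + p)/(31 + t)
(m(-27, -27)/(-1837))*1099 = (((14 - 27)/(31 - 27))/(-1837))*1099 = ((-13/4)*(-1/1837))*1099 = (((¼)*(-13))*(-1/1837))*1099 = -13/4*(-1/1837)*1099 = (13/7348)*1099 = 14287/7348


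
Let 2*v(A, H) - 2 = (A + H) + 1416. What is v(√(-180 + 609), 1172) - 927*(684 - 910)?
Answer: 210797 + √429/2 ≈ 2.1081e+5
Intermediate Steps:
v(A, H) = 709 + A/2 + H/2 (v(A, H) = 1 + ((A + H) + 1416)/2 = 1 + (1416 + A + H)/2 = 1 + (708 + A/2 + H/2) = 709 + A/2 + H/2)
v(√(-180 + 609), 1172) - 927*(684 - 910) = (709 + √(-180 + 609)/2 + (½)*1172) - 927*(684 - 910) = (709 + √429/2 + 586) - 927*(-226) = (1295 + √429/2) - 1*(-209502) = (1295 + √429/2) + 209502 = 210797 + √429/2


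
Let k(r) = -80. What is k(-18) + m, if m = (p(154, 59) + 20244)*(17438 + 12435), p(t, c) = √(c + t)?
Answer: 604748932 + 29873*√213 ≈ 6.0519e+8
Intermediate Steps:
m = 604749012 + 29873*√213 (m = (√(59 + 154) + 20244)*(17438 + 12435) = (√213 + 20244)*29873 = (20244 + √213)*29873 = 604749012 + 29873*√213 ≈ 6.0519e+8)
k(-18) + m = -80 + (604749012 + 29873*√213) = 604748932 + 29873*√213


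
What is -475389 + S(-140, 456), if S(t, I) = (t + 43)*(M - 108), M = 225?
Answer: -486738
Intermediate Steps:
S(t, I) = 5031 + 117*t (S(t, I) = (t + 43)*(225 - 108) = (43 + t)*117 = 5031 + 117*t)
-475389 + S(-140, 456) = -475389 + (5031 + 117*(-140)) = -475389 + (5031 - 16380) = -475389 - 11349 = -486738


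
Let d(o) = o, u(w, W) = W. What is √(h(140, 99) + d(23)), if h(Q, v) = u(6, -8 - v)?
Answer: 2*I*√21 ≈ 9.1651*I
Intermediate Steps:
h(Q, v) = -8 - v
√(h(140, 99) + d(23)) = √((-8 - 1*99) + 23) = √((-8 - 99) + 23) = √(-107 + 23) = √(-84) = 2*I*√21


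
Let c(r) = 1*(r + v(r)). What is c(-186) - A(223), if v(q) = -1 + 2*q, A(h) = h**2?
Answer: -50288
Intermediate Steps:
c(r) = -1 + 3*r (c(r) = 1*(r + (-1 + 2*r)) = 1*(-1 + 3*r) = -1 + 3*r)
c(-186) - A(223) = (-1 + 3*(-186)) - 1*223**2 = (-1 - 558) - 1*49729 = -559 - 49729 = -50288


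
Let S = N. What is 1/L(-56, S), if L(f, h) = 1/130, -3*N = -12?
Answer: 130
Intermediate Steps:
N = 4 (N = -⅓*(-12) = 4)
S = 4
L(f, h) = 1/130
1/L(-56, S) = 1/(1/130) = 130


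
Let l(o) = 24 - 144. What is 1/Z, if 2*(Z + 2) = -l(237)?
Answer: 1/58 ≈ 0.017241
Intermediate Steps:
l(o) = -120
Z = 58 (Z = -2 + (-1*(-120))/2 = -2 + (½)*120 = -2 + 60 = 58)
1/Z = 1/58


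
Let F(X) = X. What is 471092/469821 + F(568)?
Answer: 267329420/469821 ≈ 569.00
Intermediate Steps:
471092/469821 + F(568) = 471092/469821 + 568 = 267329420/469821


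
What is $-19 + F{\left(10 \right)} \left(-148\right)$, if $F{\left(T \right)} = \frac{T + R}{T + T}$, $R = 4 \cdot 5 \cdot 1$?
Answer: $-241$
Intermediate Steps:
$R = 20$ ($R = 20 \cdot 1 = 20$)
$F{\left(T \right)} = \frac{20 + T}{2 T}$ ($F{\left(T \right)} = \frac{T + 20}{T + T} = \frac{20 + T}{2 T}$)
$-19 + F{\left(10 \right)} \left(-148\right) = -19 + \frac{20 + 10}{2 \cdot 10} \left(-148\right) = -19 + \frac{1}{2} \cdot \frac{1}{10} \cdot 30 \left(-148\right) = -19 + \frac{3}{2} \left(-148\right) = -19 - 222 = -241$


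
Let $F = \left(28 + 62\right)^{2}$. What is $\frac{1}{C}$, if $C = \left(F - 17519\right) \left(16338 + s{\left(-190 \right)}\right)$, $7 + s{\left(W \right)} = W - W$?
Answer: $- \frac{1}{153821689} \approx -6.501 \cdot 10^{-9}$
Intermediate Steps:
$s{\left(W \right)} = -7$ ($s{\left(W \right)} = -7 + \left(W - W\right) = -7 + 0 = -7$)
$F = 8100$ ($F = 90^{2} = 8100$)
$C = -153821689$ ($C = \left(8100 - 17519\right) \left(16338 - 7\right) = \left(-9419\right) 16331 = -153821689$)
$\frac{1}{C} = \frac{1}{-153821689} = - \frac{1}{153821689}$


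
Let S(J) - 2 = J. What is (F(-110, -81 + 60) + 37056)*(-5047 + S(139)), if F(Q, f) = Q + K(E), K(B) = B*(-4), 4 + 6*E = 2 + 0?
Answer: -543790852/3 ≈ -1.8126e+8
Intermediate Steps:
E = -1/3 (E = -2/3 + (2 + 0)/6 = -2/3 + (1/6)*2 = -2/3 + 1/3 = -1/3 ≈ -0.33333)
K(B) = -4*B
S(J) = 2 + J
F(Q, f) = 4/3 + Q (F(Q, f) = Q - 4*(-1/3) = Q + 4/3 = 4/3 + Q)
(F(-110, -81 + 60) + 37056)*(-5047 + S(139)) = ((4/3 - 110) + 37056)*(-5047 + (2 + 139)) = (-326/3 + 37056)*(-5047 + 141) = (110842/3)*(-4906) = -543790852/3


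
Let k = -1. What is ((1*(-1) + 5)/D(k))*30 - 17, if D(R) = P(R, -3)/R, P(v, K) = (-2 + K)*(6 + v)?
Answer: -61/5 ≈ -12.200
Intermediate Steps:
D(R) = (-30 - 5*R)/R (D(R) = (-12 - 2*R + 6*(-3) - 3*R)/R = (-12 - 2*R - 18 - 3*R)/R = (-30 - 5*R)/R)
((1*(-1) + 5)/D(k))*30 - 17 = ((1*(-1) + 5)/(-5 - 30/(-1)))*30 - 17 = ((-1 + 5)/(-5 - 30*(-1)))*30 - 17 = (4/(-5 + 30))*30 - 17 = (4/25)*30 - 17 = 24/5 - 17 = -61/5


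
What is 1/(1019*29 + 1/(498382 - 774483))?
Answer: 276101/8159060650 ≈ 3.3840e-5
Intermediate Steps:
1/(1019*29 + 1/(498382 - 774483)) = 1/(29551 + 1/(-276101)) = 1/(29551 - 1/276101) = 1/(8159060650/276101) = 276101/8159060650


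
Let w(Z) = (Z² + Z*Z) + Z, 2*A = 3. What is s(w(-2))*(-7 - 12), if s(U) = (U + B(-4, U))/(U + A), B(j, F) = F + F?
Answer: -228/5 ≈ -45.600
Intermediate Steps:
A = 3/2 (A = (½)*3 = 3/2 ≈ 1.5000)
B(j, F) = 2*F
w(Z) = Z + 2*Z² (w(Z) = (Z² + Z²) + Z = 2*Z² + Z = Z + 2*Z²)
s(U) = 3*U/(3/2 + U) (s(U) = (U + 2*U)/(U + 3/2) = (3*U)/(3/2 + U) = 3*U/(3/2 + U))
s(w(-2))*(-7 - 12) = (6*(-2*(1 + 2*(-2)))/(3 + 2*(-2*(1 + 2*(-2)))))*(-7 - 12) = (6*(-2*(1 - 4))/(3 + 2*(-2*(1 - 4))))*(-19) = (6*(-2*(-3))/(3 + 2*(-2*(-3))))*(-19) = (6*6/(3 + 2*6))*(-19) = (6*6/(3 + 12))*(-19) = (6*6/15)*(-19) = (6*6*(1/15))*(-19) = (12/5)*(-19) = -228/5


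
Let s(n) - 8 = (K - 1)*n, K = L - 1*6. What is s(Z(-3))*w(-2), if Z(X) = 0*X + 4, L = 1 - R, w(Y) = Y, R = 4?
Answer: 64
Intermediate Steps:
L = -3 (L = 1 - 1*4 = 1 - 4 = -3)
K = -9 (K = -3 - 1*6 = -3 - 6 = -9)
Z(X) = 4 (Z(X) = 0 + 4 = 4)
s(n) = 8 - 10*n (s(n) = 8 + (-9 - 1)*n = 8 - 10*n)
s(Z(-3))*w(-2) = (8 - 10*4)*(-2) = (8 - 40)*(-2) = -32*(-2) = 64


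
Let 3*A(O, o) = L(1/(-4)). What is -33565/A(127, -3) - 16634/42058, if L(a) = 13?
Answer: -2117623276/273377 ≈ -7746.2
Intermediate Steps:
A(O, o) = 13/3 (A(O, o) = (1/3)*13 = 13/3)
-33565/A(127, -3) - 16634/42058 = -33565/13/3 - 16634/42058 = -33565*3/13 - 16634*1/42058 = -100695/13 - 8317/21029 = -2117623276/273377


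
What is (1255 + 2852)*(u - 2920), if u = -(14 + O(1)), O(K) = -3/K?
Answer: -12037617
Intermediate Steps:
u = -11 (u = -(14 - 3/1) = -(14 - 3*1) = -(14 - 3) = -1*11 = -11)
(1255 + 2852)*(u - 2920) = (1255 + 2852)*(-11 - 2920) = 4107*(-2931) = -12037617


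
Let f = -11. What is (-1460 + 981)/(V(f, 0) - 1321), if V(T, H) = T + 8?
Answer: 479/1324 ≈ 0.36178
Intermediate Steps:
V(T, H) = 8 + T
(-1460 + 981)/(V(f, 0) - 1321) = (-1460 + 981)/((8 - 11) - 1321) = -479/(-3 - 1321) = -479/(-1324) = -479*(-1/1324) = 479/1324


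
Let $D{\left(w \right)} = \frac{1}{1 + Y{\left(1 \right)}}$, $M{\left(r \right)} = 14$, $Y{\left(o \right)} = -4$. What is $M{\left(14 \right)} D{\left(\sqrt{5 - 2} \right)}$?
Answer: $- \frac{14}{3} \approx -4.6667$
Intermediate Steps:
$D{\left(w \right)} = - \frac{1}{3}$ ($D{\left(w \right)} = \frac{1}{1 - 4} = \frac{1}{-3} = - \frac{1}{3}$)
$M{\left(14 \right)} D{\left(\sqrt{5 - 2} \right)} = 14 \left(- \frac{1}{3}\right) = - \frac{14}{3}$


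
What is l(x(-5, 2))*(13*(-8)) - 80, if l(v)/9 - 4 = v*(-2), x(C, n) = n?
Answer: -80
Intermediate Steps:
l(v) = 36 - 18*v (l(v) = 36 + 9*(v*(-2)) = 36 + 9*(-2*v) = 36 - 18*v)
l(x(-5, 2))*(13*(-8)) - 80 = (36 - 18*2)*(13*(-8)) - 80 = (36 - 36)*(-104) - 80 = 0*(-104) - 80 = 0 - 80 = -80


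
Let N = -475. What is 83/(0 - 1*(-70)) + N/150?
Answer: -208/105 ≈ -1.9810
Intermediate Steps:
83/(0 - 1*(-70)) + N/150 = 83/(0 - 1*(-70)) - 475/150 = 83/(0 + 70) - 475*1/150 = 83/70 - 19/6 = -208/105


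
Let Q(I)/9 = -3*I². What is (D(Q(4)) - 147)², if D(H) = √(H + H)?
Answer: 20745 - 3528*I*√6 ≈ 20745.0 - 8641.8*I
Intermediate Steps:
Q(I) = -27*I² (Q(I) = 9*(-3*I²) = -27*I²)
D(H) = √2*√H (D(H) = √(2*H) = √2*√H)
(D(Q(4)) - 147)² = (√2*√(-27*4²) - 147)² = (√2*√(-27*16) - 147)² = (√2*√(-432) - 147)² = (√2*(12*I*√3) - 147)² = (12*I*√6 - 147)² = (-147 + 12*I*√6)²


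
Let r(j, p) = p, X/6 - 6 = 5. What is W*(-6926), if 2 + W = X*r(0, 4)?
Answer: -1814612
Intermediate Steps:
X = 66 (X = 36 + 6*5 = 36 + 30 = 66)
W = 262 (W = -2 + 66*4 = -2 + 264 = 262)
W*(-6926) = 262*(-6926) = -1814612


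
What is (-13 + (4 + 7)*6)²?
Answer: 2809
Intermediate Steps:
(-13 + (4 + 7)*6)² = (-13 + 11*6)² = (-13 + 66)² = 53² = 2809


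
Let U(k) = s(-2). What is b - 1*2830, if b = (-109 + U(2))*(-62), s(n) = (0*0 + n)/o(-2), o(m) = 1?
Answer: 4052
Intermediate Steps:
s(n) = n (s(n) = (0*0 + n)/1 = (0 + n)*1 = n*1 = n)
U(k) = -2
b = 6882 (b = (-109 - 2)*(-62) = -111*(-62) = 6882)
b - 1*2830 = 6882 - 1*2830 = 6882 - 2830 = 4052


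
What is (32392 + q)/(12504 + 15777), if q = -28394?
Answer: 3998/28281 ≈ 0.14137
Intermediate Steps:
(32392 + q)/(12504 + 15777) = (32392 - 28394)/(12504 + 15777) = 3998/28281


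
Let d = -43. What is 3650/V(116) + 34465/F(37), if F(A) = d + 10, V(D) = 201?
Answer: -756335/737 ≈ -1026.2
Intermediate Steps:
F(A) = -33 (F(A) = -43 + 10 = -33)
3650/V(116) + 34465/F(37) = 3650/201 + 34465/(-33) = 3650*(1/201) + 34465*(-1/33) = 3650/201 - 34465/33 = -756335/737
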